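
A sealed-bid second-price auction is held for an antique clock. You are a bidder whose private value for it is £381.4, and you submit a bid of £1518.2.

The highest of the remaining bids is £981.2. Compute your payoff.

−£599.8

Your bid £1518.2 exceeds the highest competing bid £981.2, so you win.
In a second-price auction the winner pays the second-highest bid, £981.2.
Payoff = value − price = £381.4 − £981.2 = −£599.8.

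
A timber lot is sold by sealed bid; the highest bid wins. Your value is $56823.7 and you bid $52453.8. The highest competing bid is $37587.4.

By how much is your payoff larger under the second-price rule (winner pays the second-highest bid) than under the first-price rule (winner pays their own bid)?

$14866.4

You have the highest bid, so you win under either rule.
Second-price: pay $37587.4 → payoff $19236.3.
First-price: pay your own bid $52453.8 → payoff $4369.9.
Difference = $19236.3 − ($4369.9) = $14866.4.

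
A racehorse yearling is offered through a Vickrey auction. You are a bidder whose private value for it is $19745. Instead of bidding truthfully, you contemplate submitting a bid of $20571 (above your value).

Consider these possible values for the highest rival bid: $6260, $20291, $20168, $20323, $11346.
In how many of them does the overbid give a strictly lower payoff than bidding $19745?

3

The deviation hurts exactly when the highest competing bid lies strictly between $19745 and $20571 — overbidding then wins at a price above your value.
$6260: below both → same outcome either way.
$20291: inside the interval → strictly worse (loss $546).
$20168: inside the interval → strictly worse (loss $423).
$20323: inside the interval → strictly worse (loss $578).
$11346: below both → same outcome either way.
Count: 3.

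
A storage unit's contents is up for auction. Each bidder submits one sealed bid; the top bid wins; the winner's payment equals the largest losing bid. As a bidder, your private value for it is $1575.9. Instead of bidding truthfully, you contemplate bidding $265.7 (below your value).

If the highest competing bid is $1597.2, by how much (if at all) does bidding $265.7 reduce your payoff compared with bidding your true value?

Bidding your value $1575.9: you lose (since $1575.9 < $1597.2). Payoff $0.
Bidding $265.7: you lose. Payoff $0.
Difference = $0 − $0 = $0; both bids lead to the same outcome because the competing bid is above both your value and your alternative bid.

$0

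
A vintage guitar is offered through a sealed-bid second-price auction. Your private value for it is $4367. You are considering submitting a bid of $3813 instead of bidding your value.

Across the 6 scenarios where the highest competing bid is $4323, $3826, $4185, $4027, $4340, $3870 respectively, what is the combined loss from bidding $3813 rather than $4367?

$1631

The deviation costs you only when the competing bid falls strictly between $3813 and $4367; elsewhere both bids give the same outcome.
$4323: truthful payoff $44, deviation payoff $0 → loss $44.
$3826: truthful payoff $541, deviation payoff $0 → loss $541.
$4185: truthful payoff $182, deviation payoff $0 → loss $182.
$4027: truthful payoff $340, deviation payoff $0 → loss $340.
$4340: truthful payoff $27, deviation payoff $0 → loss $27.
$3870: truthful payoff $497, deviation payoff $0 → loss $497.
Total loss = $44 + $541 + $182 + $340 + $27 + $497 = $1631.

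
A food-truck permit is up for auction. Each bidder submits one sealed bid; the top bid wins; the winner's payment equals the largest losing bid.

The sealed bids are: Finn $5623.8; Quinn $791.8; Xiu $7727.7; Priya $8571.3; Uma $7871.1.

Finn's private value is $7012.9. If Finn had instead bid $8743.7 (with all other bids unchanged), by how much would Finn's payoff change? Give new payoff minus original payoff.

The highest bid among the other bidders is $8571.3; Finn's bid doesn't change that.
Original bid $5623.8: Finn is not highest (top rival bid is $8571.3); payoff $0.
Alternative bid $8743.7: Finn is highest, pays the top rival bid $8571.3; payoff $7012.9 − $8571.3 = −$1558.4.
Change in payoff = −$1558.4 − ($0) = −$1558.4.

−$1558.4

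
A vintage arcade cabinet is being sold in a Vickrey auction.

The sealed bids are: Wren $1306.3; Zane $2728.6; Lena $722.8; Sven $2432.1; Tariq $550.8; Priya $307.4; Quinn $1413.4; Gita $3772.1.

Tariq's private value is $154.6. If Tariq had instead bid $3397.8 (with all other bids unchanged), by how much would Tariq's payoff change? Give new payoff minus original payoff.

$0

The highest bid among the other bidders is $3772.1; Tariq's bid doesn't change that.
Original bid $550.8: Tariq is not highest (top rival bid is $3772.1); payoff $0.
Alternative bid $3397.8: Tariq is not highest (top rival bid is $3772.1); payoff $0.
Change in payoff = $0 − ($0) = $0.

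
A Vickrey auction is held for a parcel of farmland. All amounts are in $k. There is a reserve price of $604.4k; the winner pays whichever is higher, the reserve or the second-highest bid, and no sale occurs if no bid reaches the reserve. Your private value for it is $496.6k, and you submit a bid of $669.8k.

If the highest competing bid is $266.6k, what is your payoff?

Your bid $669.8k is the highest and exceeds the reserve.
Price = max(second-highest bid, reserve) = max($266.6k, $604.4k) = $604.4k.
Payoff = $496.6k − $604.4k = −$107.8k.

−$107.8k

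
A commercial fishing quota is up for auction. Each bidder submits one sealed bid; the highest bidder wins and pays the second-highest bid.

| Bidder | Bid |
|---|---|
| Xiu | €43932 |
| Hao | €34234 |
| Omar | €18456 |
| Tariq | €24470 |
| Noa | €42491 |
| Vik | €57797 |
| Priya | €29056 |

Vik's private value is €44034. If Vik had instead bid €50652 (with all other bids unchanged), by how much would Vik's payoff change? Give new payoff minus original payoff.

The highest bid among the other bidders is €43932; Vik's bid doesn't change that.
Original bid €57797: Vik is highest, pays the top rival bid €43932; payoff €44034 − €43932 = €102.
Alternative bid €50652: Vik is highest, pays the top rival bid €43932; payoff €44034 − €43932 = €102.
Change in payoff = €102 − (€102) = €0.

€0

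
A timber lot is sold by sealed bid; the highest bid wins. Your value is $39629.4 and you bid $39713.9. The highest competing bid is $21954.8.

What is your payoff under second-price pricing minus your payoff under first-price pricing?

You have the highest bid, so you win under either rule.
Second-price: pay $21954.8 → payoff $17674.6.
First-price: pay your own bid $39713.9 → payoff −$84.5.
Difference = $17674.6 − (−$84.5) = $17759.1.

$17759.1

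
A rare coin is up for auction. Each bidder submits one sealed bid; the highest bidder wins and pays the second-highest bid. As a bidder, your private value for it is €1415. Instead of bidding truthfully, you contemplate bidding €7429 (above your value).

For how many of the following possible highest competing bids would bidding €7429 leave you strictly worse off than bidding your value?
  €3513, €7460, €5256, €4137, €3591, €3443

The deviation hurts exactly when the highest competing bid lies strictly between €1415 and €7429 — overbidding then wins at a price above your value.
€3513: inside the interval → strictly worse (loss €2098).
€7460: above both → same outcome either way.
€5256: inside the interval → strictly worse (loss €3841).
€4137: inside the interval → strictly worse (loss €2722).
€3591: inside the interval → strictly worse (loss €2176).
€3443: inside the interval → strictly worse (loss €2028).
Count: 5.

5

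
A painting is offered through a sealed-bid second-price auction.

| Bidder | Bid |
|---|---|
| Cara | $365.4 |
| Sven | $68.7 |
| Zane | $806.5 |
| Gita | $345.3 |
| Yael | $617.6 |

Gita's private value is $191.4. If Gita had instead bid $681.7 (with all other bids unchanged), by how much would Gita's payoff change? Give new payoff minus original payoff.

The highest bid among the other bidders is $806.5; Gita's bid doesn't change that.
Original bid $345.3: Gita is not highest (top rival bid is $806.5); payoff $0.
Alternative bid $681.7: Gita is not highest (top rival bid is $806.5); payoff $0.
Change in payoff = $0 − ($0) = $0.

$0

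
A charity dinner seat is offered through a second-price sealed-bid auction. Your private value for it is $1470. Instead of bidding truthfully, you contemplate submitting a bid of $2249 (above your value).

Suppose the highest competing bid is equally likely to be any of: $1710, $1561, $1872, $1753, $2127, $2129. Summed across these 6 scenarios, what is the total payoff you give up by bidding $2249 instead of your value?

$2332

The deviation costs you only when the competing bid falls strictly between $1470 and $2249; elsewhere both bids give the same outcome.
$1710: truthful payoff $0, deviation payoff −$240 → loss $240.
$1561: truthful payoff $0, deviation payoff −$91 → loss $91.
$1872: truthful payoff $0, deviation payoff −$402 → loss $402.
$1753: truthful payoff $0, deviation payoff −$283 → loss $283.
$2127: truthful payoff $0, deviation payoff −$657 → loss $657.
$2129: truthful payoff $0, deviation payoff −$659 → loss $659.
Total loss = $240 + $91 + $402 + $283 + $657 + $659 = $2332.
Truthful bidding weakly dominates here: raising your bid can only win items priced above your value, and lowering it can only forfeit items priced below.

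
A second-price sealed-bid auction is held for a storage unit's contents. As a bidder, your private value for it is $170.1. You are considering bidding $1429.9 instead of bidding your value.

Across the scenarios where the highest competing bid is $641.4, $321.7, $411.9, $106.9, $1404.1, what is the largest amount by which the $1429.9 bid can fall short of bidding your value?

$1234

$641.4: truthful gives $0, deviation gives −$471.3 → loss $471.3.
$321.7: truthful gives $0, deviation gives −$151.6 → loss $151.6.
$411.9: truthful gives $0, deviation gives −$241.8 → loss $241.8.
$106.9: same outcome either way → loss $0.
$1404.1: truthful gives $0, deviation gives −$1234 → loss $1234.
Maximum loss: $1234.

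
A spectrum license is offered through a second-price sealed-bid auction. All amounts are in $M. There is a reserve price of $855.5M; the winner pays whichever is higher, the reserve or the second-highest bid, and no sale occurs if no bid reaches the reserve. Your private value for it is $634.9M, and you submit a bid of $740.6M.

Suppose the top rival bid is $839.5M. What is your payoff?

$0M

Your bid $740.6M is below the highest competing bid $839.5M, so you lose. Payoff $0M.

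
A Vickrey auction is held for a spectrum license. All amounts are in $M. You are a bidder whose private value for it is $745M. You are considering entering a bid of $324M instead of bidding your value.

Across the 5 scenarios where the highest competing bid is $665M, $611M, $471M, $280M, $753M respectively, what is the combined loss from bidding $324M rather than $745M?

$488M

The deviation costs you only when the competing bid falls strictly between $324M and $745M; elsewhere both bids give the same outcome.
$665M: truthful payoff $80M, deviation payoff $0M → loss $80M.
$611M: truthful payoff $134M, deviation payoff $0M → loss $134M.
$471M: truthful payoff $274M, deviation payoff $0M → loss $274M.
$280M: outcomes coincide → loss $0M.
$753M: outcomes coincide → loss $0M.
Total loss = $80M + $134M + $274M = $488M.
In a second-price auction your bid sets only whether you win, not what you pay, so bidding your true value is weakly dominant.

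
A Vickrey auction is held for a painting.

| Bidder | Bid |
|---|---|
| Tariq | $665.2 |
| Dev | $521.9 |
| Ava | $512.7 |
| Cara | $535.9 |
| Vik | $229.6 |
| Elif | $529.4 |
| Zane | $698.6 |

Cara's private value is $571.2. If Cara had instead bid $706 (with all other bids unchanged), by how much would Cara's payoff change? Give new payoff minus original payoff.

−$127.4

The highest bid among the other bidders is $698.6; Cara's bid doesn't change that.
Original bid $535.9: Cara is not highest (top rival bid is $698.6); payoff $0.
Alternative bid $706: Cara is highest, pays the top rival bid $698.6; payoff $571.2 − $698.6 = −$127.4.
Change in payoff = −$127.4 − ($0) = −$127.4.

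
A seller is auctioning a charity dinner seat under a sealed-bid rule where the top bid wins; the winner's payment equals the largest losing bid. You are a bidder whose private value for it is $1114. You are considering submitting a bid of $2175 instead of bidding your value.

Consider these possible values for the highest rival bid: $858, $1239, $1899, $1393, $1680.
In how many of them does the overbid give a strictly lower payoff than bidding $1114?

The deviation hurts exactly when the highest competing bid lies strictly between $1114 and $2175 — overbidding then wins at a price above your value.
$858: below both → same outcome either way.
$1239: inside the interval → strictly worse (loss $125).
$1899: inside the interval → strictly worse (loss $785).
$1393: inside the interval → strictly worse (loss $279).
$1680: inside the interval → strictly worse (loss $566).
Count: 4.

4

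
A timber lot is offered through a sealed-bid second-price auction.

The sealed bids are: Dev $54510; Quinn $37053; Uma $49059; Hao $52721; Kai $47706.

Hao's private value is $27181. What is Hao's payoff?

Highest bid: Dev at $54510, so Dev wins.
Second-highest bid: Hao at $52721 — that is the price the winner pays.
Hao did not win, so Hao pays nothing and receives nothing: payoff $0.

$0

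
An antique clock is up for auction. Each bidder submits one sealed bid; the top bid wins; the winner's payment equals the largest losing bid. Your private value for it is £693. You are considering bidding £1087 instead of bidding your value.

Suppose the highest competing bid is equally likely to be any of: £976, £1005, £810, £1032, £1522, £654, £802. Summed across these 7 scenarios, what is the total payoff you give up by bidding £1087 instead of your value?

£1160

The deviation costs you only when the competing bid falls strictly between £693 and £1087; elsewhere both bids give the same outcome.
£976: truthful payoff £0, deviation payoff −£283 → loss £283.
£1005: truthful payoff £0, deviation payoff −£312 → loss £312.
£810: truthful payoff £0, deviation payoff −£117 → loss £117.
£1032: truthful payoff £0, deviation payoff −£339 → loss £339.
£1522: outcomes coincide → loss £0.
£654: outcomes coincide → loss £0.
£802: truthful payoff £0, deviation payoff −£109 → loss £109.
Total loss = £283 + £312 + £117 + £339 + £109 = £1160.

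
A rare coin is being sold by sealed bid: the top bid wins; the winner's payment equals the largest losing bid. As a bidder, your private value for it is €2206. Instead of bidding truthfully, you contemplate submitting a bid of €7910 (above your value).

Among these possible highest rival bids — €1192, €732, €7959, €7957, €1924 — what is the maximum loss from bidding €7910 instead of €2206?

€1192: same outcome either way → loss €0.
€732: same outcome either way → loss €0.
€7959: same outcome either way → loss €0.
€7957: same outcome either way → loss €0.
€1924: same outcome either way → loss €0.
Maximum loss: €0.

€0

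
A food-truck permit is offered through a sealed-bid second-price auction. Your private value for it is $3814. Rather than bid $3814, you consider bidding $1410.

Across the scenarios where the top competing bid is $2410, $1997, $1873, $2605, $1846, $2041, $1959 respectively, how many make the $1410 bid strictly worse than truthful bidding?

7

The deviation hurts exactly when the highest competing bid lies strictly between $1410 and $3814 — underbidding then forfeits a profitable win.
$2410: inside the interval → strictly worse (loss $1404).
$1997: inside the interval → strictly worse (loss $1817).
$1873: inside the interval → strictly worse (loss $1941).
$2605: inside the interval → strictly worse (loss $1209).
$1846: inside the interval → strictly worse (loss $1968).
$2041: inside the interval → strictly worse (loss $1773).
$1959: inside the interval → strictly worse (loss $1855).
Count: 7.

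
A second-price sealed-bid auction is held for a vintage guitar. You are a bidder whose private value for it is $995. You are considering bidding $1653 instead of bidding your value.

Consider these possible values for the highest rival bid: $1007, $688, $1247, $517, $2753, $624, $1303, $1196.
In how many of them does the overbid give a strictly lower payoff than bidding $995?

The deviation hurts exactly when the highest competing bid lies strictly between $995 and $1653 — overbidding then wins at a price above your value.
$1007: inside the interval → strictly worse (loss $12).
$688: below both → same outcome either way.
$1247: inside the interval → strictly worse (loss $252).
$517: below both → same outcome either way.
$2753: above both → same outcome either way.
$624: below both → same outcome either way.
$1303: inside the interval → strictly worse (loss $308).
$1196: inside the interval → strictly worse (loss $201).
Count: 4.

4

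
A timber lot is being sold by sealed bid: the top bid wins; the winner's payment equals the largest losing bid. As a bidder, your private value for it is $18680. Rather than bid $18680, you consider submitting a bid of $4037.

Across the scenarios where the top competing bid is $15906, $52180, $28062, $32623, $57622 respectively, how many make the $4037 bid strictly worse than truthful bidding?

The deviation hurts exactly when the highest competing bid lies strictly between $4037 and $18680 — underbidding then forfeits a profitable win.
$15906: inside the interval → strictly worse (loss $2774).
$52180: above both → same outcome either way.
$28062: above both → same outcome either way.
$32623: above both → same outcome either way.
$57622: above both → same outcome either way.
Count: 1.

1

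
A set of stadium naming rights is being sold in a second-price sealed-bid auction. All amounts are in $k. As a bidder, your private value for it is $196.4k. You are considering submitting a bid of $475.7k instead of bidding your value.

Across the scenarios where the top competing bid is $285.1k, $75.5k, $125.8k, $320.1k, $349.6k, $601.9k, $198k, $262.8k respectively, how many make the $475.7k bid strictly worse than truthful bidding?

5

The deviation hurts exactly when the highest competing bid lies strictly between $196.4k and $475.7k — overbidding then wins at a price above your value.
$285.1k: inside the interval → strictly worse (loss $88.7k).
$75.5k: below both → same outcome either way.
$125.8k: below both → same outcome either way.
$320.1k: inside the interval → strictly worse (loss $123.7k).
$349.6k: inside the interval → strictly worse (loss $153.2k).
$601.9k: above both → same outcome either way.
$198k: inside the interval → strictly worse (loss $1.6k).
$262.8k: inside the interval → strictly worse (loss $66.4k).
Count: 5.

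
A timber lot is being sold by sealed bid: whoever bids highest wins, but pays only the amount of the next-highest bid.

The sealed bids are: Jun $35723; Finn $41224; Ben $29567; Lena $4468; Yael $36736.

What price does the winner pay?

$36736

Highest bid: Finn at $41224, so Finn wins.
Second-highest bid: Yael at $36736 — that is the price the winner pays.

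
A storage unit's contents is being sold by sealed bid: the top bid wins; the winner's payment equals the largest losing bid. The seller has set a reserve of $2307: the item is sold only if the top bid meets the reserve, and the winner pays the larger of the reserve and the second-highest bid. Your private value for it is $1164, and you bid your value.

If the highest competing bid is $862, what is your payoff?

$0

Your bid $1164 is the highest bid but falls below the reserve $2307, so the item goes unsold. Payoff $0.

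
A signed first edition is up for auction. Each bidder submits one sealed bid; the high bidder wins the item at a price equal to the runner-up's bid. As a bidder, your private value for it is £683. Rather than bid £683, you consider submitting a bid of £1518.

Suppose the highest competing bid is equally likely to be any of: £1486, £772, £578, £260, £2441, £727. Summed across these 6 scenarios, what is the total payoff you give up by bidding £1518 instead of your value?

The deviation costs you only when the competing bid falls strictly between £683 and £1518; elsewhere both bids give the same outcome.
£1486: truthful payoff £0, deviation payoff −£803 → loss £803.
£772: truthful payoff £0, deviation payoff −£89 → loss £89.
£578: outcomes coincide → loss £0.
£260: outcomes coincide → loss £0.
£2441: outcomes coincide → loss £0.
£727: truthful payoff £0, deviation payoff −£44 → loss £44.
Total loss = £803 + £89 + £44 = £936.

£936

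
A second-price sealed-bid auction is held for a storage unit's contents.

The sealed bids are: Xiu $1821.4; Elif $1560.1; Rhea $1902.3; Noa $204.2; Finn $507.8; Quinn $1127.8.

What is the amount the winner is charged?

$1821.4

Highest bid: Rhea at $1902.3, so Rhea wins.
Second-highest bid: Xiu at $1821.4 — that is the price the winner pays.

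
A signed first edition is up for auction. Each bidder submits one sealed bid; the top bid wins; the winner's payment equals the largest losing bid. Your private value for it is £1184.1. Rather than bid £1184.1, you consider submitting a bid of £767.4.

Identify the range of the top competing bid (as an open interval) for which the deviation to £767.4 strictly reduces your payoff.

(£767.4, £1184.1)

If the competing bid is below £767.4, both bids win at the same price — no difference.
If it is above £1184.1, both bids lose — no difference.
If it lies strictly between £767.4 and £1184.1, bidding your value wins at a price below your value (positive payoff) while bidding £767.4 loses (payoff 0).
So the deviation strictly hurts on the open interval (£767.4, £1184.1).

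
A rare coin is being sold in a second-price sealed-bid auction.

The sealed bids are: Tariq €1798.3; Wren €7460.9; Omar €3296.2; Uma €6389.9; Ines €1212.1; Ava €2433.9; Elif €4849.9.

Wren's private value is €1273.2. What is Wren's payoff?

−€5116.7

Highest bid: Wren at €7460.9, so Wren wins.
Second-highest bid: Uma at €6389.9 — that is the price the winner pays.
Wren's payoff = value − price = €1273.2 − €6389.9 = −€5116.7.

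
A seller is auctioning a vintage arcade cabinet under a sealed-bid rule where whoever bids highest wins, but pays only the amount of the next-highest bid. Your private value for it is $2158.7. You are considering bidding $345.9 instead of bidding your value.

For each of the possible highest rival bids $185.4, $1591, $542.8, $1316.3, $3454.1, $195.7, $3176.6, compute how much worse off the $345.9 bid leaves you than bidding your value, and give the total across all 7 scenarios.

$3026

The deviation costs you only when the competing bid falls strictly between $345.9 and $2158.7; elsewhere both bids give the same outcome.
$185.4: outcomes coincide → loss $0.
$1591: truthful payoff $567.7, deviation payoff $0 → loss $567.7.
$542.8: truthful payoff $1615.9, deviation payoff $0 → loss $1615.9.
$1316.3: truthful payoff $842.4, deviation payoff $0 → loss $842.4.
$3454.1: outcomes coincide → loss $0.
$195.7: outcomes coincide → loss $0.
$3176.6: outcomes coincide → loss $0.
Total loss = $567.7 + $1615.9 + $842.4 = $3026.
Because the price is fixed by the runner-up's bid, deviating from your value can only change a good outcome into a bad one — never the reverse.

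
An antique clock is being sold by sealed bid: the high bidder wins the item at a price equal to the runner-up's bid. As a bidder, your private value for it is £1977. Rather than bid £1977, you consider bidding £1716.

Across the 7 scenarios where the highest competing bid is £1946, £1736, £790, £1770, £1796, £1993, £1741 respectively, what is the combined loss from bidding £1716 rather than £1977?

The deviation costs you only when the competing bid falls strictly between £1716 and £1977; elsewhere both bids give the same outcome.
£1946: truthful payoff £31, deviation payoff £0 → loss £31.
£1736: truthful payoff £241, deviation payoff £0 → loss £241.
£790: outcomes coincide → loss £0.
£1770: truthful payoff £207, deviation payoff £0 → loss £207.
£1796: truthful payoff £181, deviation payoff £0 → loss £181.
£1993: outcomes coincide → loss £0.
£1741: truthful payoff £236, deviation payoff £0 → loss £236.
Total loss = £31 + £241 + £207 + £181 + £236 = £896.
In a second-price auction your bid sets only whether you win, not what you pay, so bidding your true value is weakly dominant.

£896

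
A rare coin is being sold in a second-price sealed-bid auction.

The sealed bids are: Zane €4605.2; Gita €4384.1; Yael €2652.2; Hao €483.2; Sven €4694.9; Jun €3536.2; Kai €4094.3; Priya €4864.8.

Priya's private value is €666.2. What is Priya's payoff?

Highest bid: Priya at €4864.8, so Priya wins.
Second-highest bid: Sven at €4694.9 — that is the price the winner pays.
Priya's payoff = value − price = €666.2 − €4694.9 = −€4028.7.

−€4028.7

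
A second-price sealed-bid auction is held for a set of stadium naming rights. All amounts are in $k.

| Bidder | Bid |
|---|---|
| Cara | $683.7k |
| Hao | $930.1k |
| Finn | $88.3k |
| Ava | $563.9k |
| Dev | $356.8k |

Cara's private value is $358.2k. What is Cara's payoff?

Highest bid: Hao at $930.1k, so Hao wins.
Second-highest bid: Cara at $683.7k — that is the price the winner pays.
Cara did not win, so Cara pays nothing and receives nothing: payoff $0k.

$0k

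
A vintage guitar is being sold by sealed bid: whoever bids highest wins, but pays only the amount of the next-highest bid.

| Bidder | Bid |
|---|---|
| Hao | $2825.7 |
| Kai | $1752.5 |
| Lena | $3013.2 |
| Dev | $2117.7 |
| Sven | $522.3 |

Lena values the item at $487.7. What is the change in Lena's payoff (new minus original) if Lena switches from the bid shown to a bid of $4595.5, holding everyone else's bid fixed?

$0

The highest bid among the other bidders is $2825.7; Lena's bid doesn't change that.
Original bid $3013.2: Lena is highest, pays the top rival bid $2825.7; payoff $487.7 − $2825.7 = −$2338.
Alternative bid $4595.5: Lena is highest, pays the top rival bid $2825.7; payoff $487.7 − $2825.7 = −$2338.
Change in payoff = −$2338 − (−$2338) = $0.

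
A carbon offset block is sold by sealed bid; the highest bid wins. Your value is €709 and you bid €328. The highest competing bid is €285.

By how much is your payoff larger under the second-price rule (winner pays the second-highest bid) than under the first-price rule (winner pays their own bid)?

You have the highest bid, so you win under either rule.
Second-price: pay €285 → payoff €424.
First-price: pay your own bid €328 → payoff €381.
Difference = €424 − (€381) = €43.

€43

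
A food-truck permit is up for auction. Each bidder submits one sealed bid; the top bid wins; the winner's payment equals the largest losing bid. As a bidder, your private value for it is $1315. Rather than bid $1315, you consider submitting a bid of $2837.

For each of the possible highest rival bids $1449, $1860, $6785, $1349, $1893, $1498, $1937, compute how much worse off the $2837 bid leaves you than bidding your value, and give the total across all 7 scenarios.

$2096

The deviation costs you only when the competing bid falls strictly between $1315 and $2837; elsewhere both bids give the same outcome.
$1449: truthful payoff $0, deviation payoff −$134 → loss $134.
$1860: truthful payoff $0, deviation payoff −$545 → loss $545.
$6785: outcomes coincide → loss $0.
$1349: truthful payoff $0, deviation payoff −$34 → loss $34.
$1893: truthful payoff $0, deviation payoff −$578 → loss $578.
$1498: truthful payoff $0, deviation payoff −$183 → loss $183.
$1937: truthful payoff $0, deviation payoff −$622 → loss $622.
Total loss = $134 + $545 + $34 + $578 + $183 + $622 = $2096.
Truthful bidding weakly dominates here: raising your bid can only win items priced above your value, and lowering it can only forfeit items priced below.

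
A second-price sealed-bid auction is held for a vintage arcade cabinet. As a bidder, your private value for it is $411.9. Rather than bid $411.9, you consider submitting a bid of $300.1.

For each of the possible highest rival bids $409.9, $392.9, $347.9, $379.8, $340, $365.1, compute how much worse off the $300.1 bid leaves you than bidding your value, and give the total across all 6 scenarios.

The deviation costs you only when the competing bid falls strictly between $300.1 and $411.9; elsewhere both bids give the same outcome.
$409.9: truthful payoff $2, deviation payoff $0 → loss $2.
$392.9: truthful payoff $19, deviation payoff $0 → loss $19.
$347.9: truthful payoff $64, deviation payoff $0 → loss $64.
$379.8: truthful payoff $32.1, deviation payoff $0 → loss $32.1.
$340: truthful payoff $71.9, deviation payoff $0 → loss $71.9.
$365.1: truthful payoff $46.8, deviation payoff $0 → loss $46.8.
Total loss = $2 + $19 + $64 + $32.1 + $71.9 + $46.8 = $235.8.

$235.8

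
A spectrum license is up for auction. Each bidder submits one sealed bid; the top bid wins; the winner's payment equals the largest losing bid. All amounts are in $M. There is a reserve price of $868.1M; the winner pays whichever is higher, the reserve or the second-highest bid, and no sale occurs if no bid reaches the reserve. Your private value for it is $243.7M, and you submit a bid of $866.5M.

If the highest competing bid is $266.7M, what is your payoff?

Your bid $866.5M is the highest bid but falls below the reserve $868.1M, so the item goes unsold. Payoff $0M.

$0M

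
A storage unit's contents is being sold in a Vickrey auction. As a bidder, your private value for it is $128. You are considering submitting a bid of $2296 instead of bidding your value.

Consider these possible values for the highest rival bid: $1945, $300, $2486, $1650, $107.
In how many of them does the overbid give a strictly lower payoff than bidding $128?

3

The deviation hurts exactly when the highest competing bid lies strictly between $128 and $2296 — overbidding then wins at a price above your value.
$1945: inside the interval → strictly worse (loss $1817).
$300: inside the interval → strictly worse (loss $172).
$2486: above both → same outcome either way.
$1650: inside the interval → strictly worse (loss $1522).
$107: below both → same outcome either way.
Count: 3.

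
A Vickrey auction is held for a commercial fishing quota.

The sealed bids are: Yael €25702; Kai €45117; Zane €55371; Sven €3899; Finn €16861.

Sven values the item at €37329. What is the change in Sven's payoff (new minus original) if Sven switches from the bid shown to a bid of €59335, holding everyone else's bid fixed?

−€18042

The highest bid among the other bidders is €55371; Sven's bid doesn't change that.
Original bid €3899: Sven is not highest (top rival bid is €55371); payoff €0.
Alternative bid €59335: Sven is highest, pays the top rival bid €55371; payoff €37329 − €55371 = −€18042.
Change in payoff = −€18042 − (€0) = −€18042.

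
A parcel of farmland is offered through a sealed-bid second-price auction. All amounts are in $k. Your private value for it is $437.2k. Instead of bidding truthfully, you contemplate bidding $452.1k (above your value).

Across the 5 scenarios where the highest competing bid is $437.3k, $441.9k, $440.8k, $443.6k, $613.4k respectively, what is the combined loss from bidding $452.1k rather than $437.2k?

$14.8k

The deviation costs you only when the competing bid falls strictly between $437.2k and $452.1k; elsewhere both bids give the same outcome.
$437.3k: truthful payoff $0k, deviation payoff −$0.1k → loss $0.1k.
$441.9k: truthful payoff $0k, deviation payoff −$4.7k → loss $4.7k.
$440.8k: truthful payoff $0k, deviation payoff −$3.6k → loss $3.6k.
$443.6k: truthful payoff $0k, deviation payoff −$6.4k → loss $6.4k.
$613.4k: outcomes coincide → loss $0k.
Total loss = $0.1k + $4.7k + $3.6k + $6.4k = $14.8k.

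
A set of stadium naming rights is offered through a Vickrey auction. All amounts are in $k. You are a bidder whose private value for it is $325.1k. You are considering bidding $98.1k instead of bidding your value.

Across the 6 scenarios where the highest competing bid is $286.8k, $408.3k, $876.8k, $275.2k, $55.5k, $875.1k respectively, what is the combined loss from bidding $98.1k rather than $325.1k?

The deviation costs you only when the competing bid falls strictly between $98.1k and $325.1k; elsewhere both bids give the same outcome.
$286.8k: truthful payoff $38.3k, deviation payoff $0k → loss $38.3k.
$408.3k: outcomes coincide → loss $0k.
$876.8k: outcomes coincide → loss $0k.
$275.2k: truthful payoff $49.9k, deviation payoff $0k → loss $49.9k.
$55.5k: outcomes coincide → loss $0k.
$875.1k: outcomes coincide → loss $0k.
Total loss = $38.3k + $49.9k = $88.2k.

$88.2k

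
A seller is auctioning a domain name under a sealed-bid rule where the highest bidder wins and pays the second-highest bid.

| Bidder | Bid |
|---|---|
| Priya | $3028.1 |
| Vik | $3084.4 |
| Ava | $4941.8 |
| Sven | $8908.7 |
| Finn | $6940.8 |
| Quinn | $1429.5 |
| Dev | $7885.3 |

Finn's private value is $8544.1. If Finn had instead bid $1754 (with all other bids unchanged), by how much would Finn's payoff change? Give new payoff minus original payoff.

The highest bid among the other bidders is $8908.7; Finn's bid doesn't change that.
Original bid $6940.8: Finn is not highest (top rival bid is $8908.7); payoff $0.
Alternative bid $1754: Finn is not highest (top rival bid is $8908.7); payoff $0.
Change in payoff = $0 − ($0) = $0.

$0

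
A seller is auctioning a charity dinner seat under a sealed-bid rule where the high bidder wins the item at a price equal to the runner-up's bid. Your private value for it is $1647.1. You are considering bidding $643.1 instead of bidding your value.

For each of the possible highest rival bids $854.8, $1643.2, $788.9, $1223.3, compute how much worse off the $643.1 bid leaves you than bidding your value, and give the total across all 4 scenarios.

$2078.2

The deviation costs you only when the competing bid falls strictly between $643.1 and $1647.1; elsewhere both bids give the same outcome.
$854.8: truthful payoff $792.3, deviation payoff $0 → loss $792.3.
$1643.2: truthful payoff $3.9, deviation payoff $0 → loss $3.9.
$788.9: truthful payoff $858.2, deviation payoff $0 → loss $858.2.
$1223.3: truthful payoff $423.8, deviation payoff $0 → loss $423.8.
Total loss = $792.3 + $3.9 + $858.2 + $423.8 = $2078.2.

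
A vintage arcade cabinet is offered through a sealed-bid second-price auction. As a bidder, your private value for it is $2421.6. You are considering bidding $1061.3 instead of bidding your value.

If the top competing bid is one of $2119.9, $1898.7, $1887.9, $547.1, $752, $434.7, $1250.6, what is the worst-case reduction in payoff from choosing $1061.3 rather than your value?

$1171

$2119.9: truthful gives $301.7, deviation gives $0 → loss $301.7.
$1898.7: truthful gives $522.9, deviation gives $0 → loss $522.9.
$1887.9: truthful gives $533.7, deviation gives $0 → loss $533.7.
$547.1: same outcome either way → loss $0.
$752: same outcome either way → loss $0.
$434.7: same outcome either way → loss $0.
$1250.6: truthful gives $1171, deviation gives $0 → loss $1171.
Maximum loss: $1171.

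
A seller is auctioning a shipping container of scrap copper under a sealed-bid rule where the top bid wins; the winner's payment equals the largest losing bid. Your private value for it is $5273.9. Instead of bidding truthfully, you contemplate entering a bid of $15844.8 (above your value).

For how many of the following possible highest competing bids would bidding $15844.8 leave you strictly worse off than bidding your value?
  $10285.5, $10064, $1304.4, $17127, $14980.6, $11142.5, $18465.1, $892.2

4

The deviation hurts exactly when the highest competing bid lies strictly between $5273.9 and $15844.8 — overbidding then wins at a price above your value.
$10285.5: inside the interval → strictly worse (loss $5011.6).
$10064: inside the interval → strictly worse (loss $4790.1).
$1304.4: below both → same outcome either way.
$17127: above both → same outcome either way.
$14980.6: inside the interval → strictly worse (loss $9706.7).
$11142.5: inside the interval → strictly worse (loss $5868.6).
$18465.1: above both → same outcome either way.
$892.2: below both → same outcome either way.
Count: 4.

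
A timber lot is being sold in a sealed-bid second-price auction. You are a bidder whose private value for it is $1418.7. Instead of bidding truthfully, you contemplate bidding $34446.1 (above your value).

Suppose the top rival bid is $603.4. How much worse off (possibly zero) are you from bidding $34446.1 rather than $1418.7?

Bidding your value $1418.7: you win (since $1418.7 > $603.4) and pay $603.4. Payoff $815.3.
Bidding $34446.1: you win and pay $603.4. Payoff $1418.7 − $603.4 = $815.3.
Difference = $815.3 − $815.3 = $0; both bids lead to the same outcome because the competing bid is below both your value and your alternative bid.
Truthful bidding weakly dominates here: raising your bid can only win items priced above your value, and lowering it can only forfeit items priced below.

$0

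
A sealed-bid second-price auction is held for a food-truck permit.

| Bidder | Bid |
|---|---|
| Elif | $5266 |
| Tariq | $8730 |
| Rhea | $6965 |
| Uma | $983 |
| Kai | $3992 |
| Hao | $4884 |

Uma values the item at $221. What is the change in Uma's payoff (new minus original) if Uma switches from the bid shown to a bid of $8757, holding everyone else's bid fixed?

The highest bid among the other bidders is $8730; Uma's bid doesn't change that.
Original bid $983: Uma is not highest (top rival bid is $8730); payoff $0.
Alternative bid $8757: Uma is highest, pays the top rival bid $8730; payoff $221 − $8730 = −$8509.
Change in payoff = −$8509 − ($0) = −$8509.

−$8509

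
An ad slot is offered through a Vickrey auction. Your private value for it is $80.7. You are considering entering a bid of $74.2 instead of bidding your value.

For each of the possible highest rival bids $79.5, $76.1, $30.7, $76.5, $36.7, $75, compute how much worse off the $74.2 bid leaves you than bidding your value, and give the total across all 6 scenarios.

The deviation costs you only when the competing bid falls strictly between $74.2 and $80.7; elsewhere both bids give the same outcome.
$79.5: truthful payoff $1.2, deviation payoff $0 → loss $1.2.
$76.1: truthful payoff $4.6, deviation payoff $0 → loss $4.6.
$30.7: outcomes coincide → loss $0.
$76.5: truthful payoff $4.2, deviation payoff $0 → loss $4.2.
$36.7: outcomes coincide → loss $0.
$75: truthful payoff $5.7, deviation payoff $0 → loss $5.7.
Total loss = $1.2 + $4.6 + $4.2 + $5.7 = $15.7.
In a second-price auction your bid sets only whether you win, not what you pay, so bidding your true value is weakly dominant.

$15.7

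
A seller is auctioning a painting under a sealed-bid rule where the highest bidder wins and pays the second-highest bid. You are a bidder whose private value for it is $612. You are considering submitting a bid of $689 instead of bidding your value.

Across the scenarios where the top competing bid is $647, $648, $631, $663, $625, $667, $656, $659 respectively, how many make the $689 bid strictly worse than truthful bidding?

The deviation hurts exactly when the highest competing bid lies strictly between $612 and $689 — overbidding then wins at a price above your value.
$647: inside the interval → strictly worse (loss $35).
$648: inside the interval → strictly worse (loss $36).
$631: inside the interval → strictly worse (loss $19).
$663: inside the interval → strictly worse (loss $51).
$625: inside the interval → strictly worse (loss $13).
$667: inside the interval → strictly worse (loss $55).
$656: inside the interval → strictly worse (loss $44).
$659: inside the interval → strictly worse (loss $47).
Count: 8.

8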